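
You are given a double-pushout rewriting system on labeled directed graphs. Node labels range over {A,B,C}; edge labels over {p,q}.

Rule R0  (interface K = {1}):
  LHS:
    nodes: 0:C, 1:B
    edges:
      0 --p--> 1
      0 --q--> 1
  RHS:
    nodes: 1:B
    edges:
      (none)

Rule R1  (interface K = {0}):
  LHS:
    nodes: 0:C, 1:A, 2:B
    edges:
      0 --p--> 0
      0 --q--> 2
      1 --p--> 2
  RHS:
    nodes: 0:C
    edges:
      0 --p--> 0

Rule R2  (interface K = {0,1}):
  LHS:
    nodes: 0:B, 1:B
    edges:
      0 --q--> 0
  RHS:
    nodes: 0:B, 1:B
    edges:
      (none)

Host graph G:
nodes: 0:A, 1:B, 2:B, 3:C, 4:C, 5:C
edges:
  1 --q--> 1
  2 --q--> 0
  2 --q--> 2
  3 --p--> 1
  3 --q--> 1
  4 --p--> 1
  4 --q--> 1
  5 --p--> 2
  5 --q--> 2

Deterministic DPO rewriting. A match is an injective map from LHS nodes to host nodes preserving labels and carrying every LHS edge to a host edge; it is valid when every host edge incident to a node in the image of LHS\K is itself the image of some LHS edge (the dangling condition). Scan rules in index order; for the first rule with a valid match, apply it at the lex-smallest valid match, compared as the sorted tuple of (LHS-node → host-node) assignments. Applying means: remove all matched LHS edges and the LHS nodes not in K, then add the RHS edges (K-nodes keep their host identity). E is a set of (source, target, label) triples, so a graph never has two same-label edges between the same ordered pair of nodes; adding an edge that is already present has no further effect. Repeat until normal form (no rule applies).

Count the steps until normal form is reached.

Answer: 5

Steps:
initial: |V|=6 |E|=9  E = 1-q->1 2-q->0 2-q->2 3-p->1 3-q->1 4-p->1 4-q->1 5-p->2 5-q->2
step 1: apply R0 at {0↦3, 1↦1}  → |V|=5 |E|=7  E = 1-q->1 2-q->0 2-q->2 4-p->1 4-q->1 5-p->2 5-q->2
step 2: apply R0 at {0↦4, 1↦1}  → |V|=4 |E|=5  E = 1-q->1 2-q->0 2-q->2 5-p->2 5-q->2
step 3: apply R0 at {0↦5, 1↦2}  → |V|=3 |E|=3  E = 1-q->1 2-q->0 2-q->2
step 4: apply R2 at {0↦1, 1↦2}  → |V|=3 |E|=2  E = 2-q->0 2-q->2
step 5: apply R2 at {0↦2, 1↦1}  → |V|=3 |E|=1  E = 2-q->0
normal form: no rule applies after step 5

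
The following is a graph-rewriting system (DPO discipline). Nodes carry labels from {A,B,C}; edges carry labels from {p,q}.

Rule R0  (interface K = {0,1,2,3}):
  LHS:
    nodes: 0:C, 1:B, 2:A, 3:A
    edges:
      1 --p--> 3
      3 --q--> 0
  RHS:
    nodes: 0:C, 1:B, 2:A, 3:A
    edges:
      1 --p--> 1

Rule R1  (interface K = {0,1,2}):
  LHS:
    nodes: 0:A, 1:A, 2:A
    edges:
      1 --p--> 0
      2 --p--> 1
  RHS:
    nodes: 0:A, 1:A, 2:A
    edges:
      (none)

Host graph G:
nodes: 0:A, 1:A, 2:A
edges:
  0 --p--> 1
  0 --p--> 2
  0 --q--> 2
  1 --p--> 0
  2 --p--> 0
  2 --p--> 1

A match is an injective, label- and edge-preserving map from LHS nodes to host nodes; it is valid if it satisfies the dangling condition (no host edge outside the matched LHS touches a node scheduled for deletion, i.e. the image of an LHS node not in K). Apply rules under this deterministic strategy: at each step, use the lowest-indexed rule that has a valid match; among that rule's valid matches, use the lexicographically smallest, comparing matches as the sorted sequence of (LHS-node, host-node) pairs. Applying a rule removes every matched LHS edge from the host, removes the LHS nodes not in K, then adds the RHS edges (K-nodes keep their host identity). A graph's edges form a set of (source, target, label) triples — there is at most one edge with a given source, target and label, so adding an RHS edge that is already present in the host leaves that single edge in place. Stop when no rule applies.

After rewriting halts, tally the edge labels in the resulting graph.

Answer: p:1 q:1

Derivation:
initial: |V|=3 |E|=6  E = 0-p->1 0-p->2 0-q->2 1-p->0 2-p->0 2-p->1
step 1: apply R1 at {0↦0, 1↦1, 2↦2}  → |V|=3 |E|=4  E = 0-p->1 0-p->2 0-q->2 2-p->0
step 2: apply R1 at {0↦1, 1↦0, 2↦2}  → |V|=3 |E|=2  E = 0-p->2 0-q->2
halt: no rule applies after step 2
NF edges: [(0, 2, 'p'), (0, 2, 'q')]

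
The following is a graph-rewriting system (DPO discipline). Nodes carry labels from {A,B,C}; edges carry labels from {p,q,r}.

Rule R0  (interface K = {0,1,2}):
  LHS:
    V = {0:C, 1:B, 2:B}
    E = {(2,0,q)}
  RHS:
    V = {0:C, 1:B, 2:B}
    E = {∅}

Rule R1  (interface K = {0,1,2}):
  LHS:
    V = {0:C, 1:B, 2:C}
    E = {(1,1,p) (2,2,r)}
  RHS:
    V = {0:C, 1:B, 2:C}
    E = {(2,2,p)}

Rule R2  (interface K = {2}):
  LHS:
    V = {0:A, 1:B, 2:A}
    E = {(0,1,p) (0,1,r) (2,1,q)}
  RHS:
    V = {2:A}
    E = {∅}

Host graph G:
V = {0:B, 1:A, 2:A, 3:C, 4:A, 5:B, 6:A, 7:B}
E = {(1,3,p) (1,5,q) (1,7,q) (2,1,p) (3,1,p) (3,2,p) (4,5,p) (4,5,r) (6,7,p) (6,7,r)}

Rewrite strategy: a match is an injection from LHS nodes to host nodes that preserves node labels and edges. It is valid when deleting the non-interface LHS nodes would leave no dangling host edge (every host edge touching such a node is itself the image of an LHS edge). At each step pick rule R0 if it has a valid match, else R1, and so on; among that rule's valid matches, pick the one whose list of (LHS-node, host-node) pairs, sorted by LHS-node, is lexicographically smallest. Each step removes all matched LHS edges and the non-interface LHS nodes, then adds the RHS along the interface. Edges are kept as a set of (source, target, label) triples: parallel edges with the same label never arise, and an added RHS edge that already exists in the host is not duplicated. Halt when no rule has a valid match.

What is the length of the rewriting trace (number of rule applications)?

Answer: 2

Rewrite trace:
[0] host  ⇒  8 nodes, 10 edges  {1-p->3 1-q->5 1-q->7 2-p->1 3-p->1 3-p->2 4-p->5 4-r->5 6-p->7 6-r->7}
[1] R2 @ {0↦4, 1↦5, 2↦1}  ⇒  6 nodes, 7 edges  {1-p->3 1-q->7 2-p->1 3-p->1 3-p->2 6-p->7 6-r->7}
[2] R2 @ {0↦6, 1↦7, 2↦1}  ⇒  4 nodes, 4 edges  {1-p->3 2-p->1 3-p->1 3-p->2}
normal form: no rule applies after step 2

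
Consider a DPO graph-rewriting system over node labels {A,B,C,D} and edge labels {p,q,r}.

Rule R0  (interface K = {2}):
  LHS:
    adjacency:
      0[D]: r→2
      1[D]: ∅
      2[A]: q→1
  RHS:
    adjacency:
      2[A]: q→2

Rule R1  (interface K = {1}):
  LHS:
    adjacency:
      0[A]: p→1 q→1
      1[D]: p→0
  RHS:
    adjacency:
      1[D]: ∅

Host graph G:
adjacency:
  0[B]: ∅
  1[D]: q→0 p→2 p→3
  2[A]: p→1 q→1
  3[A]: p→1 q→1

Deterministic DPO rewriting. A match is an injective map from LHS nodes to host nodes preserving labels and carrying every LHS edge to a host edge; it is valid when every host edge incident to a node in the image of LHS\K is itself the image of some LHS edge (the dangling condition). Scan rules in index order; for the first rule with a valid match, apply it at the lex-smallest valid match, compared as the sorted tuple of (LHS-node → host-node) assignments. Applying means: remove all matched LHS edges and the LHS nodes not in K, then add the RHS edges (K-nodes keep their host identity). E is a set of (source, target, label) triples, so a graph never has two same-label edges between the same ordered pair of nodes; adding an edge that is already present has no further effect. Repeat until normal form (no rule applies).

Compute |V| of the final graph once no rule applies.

[0] host  ⇒  4 nodes, 7 edges  {1-q->0 1-p->2 1-p->3 2-p->1 2-q->1 3-p->1 3-q->1}
[1] R1 @ {0↦2, 1↦1}  ⇒  3 nodes, 4 edges  {1-q->0 1-p->3 3-p->1 3-q->1}
[2] R1 @ {0↦3, 1↦1}  ⇒  2 nodes, 1 edges  {1-q->0}
halt: no rule applies after step 2
NF nodes: {0:B, 1:D}

Answer: 2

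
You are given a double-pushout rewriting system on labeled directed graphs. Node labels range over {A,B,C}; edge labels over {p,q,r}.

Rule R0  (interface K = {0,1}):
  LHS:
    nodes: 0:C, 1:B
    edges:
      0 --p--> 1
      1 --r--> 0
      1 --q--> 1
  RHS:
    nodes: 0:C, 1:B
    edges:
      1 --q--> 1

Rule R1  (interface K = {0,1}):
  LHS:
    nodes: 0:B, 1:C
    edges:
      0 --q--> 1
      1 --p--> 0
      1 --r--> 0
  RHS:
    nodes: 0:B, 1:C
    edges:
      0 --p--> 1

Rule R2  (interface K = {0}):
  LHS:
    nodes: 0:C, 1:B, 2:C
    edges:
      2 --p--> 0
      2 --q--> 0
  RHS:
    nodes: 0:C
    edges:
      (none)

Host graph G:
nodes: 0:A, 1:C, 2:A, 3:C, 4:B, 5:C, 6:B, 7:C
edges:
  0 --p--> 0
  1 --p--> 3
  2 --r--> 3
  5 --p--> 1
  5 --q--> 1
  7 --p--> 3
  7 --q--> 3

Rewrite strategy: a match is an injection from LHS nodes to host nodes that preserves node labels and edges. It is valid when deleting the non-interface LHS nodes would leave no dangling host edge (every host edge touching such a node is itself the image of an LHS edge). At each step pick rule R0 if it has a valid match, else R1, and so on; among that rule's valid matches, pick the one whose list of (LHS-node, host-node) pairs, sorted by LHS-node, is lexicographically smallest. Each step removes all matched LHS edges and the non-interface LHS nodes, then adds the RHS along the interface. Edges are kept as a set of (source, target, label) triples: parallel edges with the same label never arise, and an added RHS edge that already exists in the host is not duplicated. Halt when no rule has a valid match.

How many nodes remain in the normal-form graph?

[0] host  ⇒  8 nodes, 7 edges  {0-p->0 1-p->3 2-r->3 5-p->1 5-q->1 7-p->3 7-q->3}
[1] R2 @ {0↦1, 1↦4, 2↦5}  ⇒  6 nodes, 5 edges  {0-p->0 1-p->3 2-r->3 7-p->3 7-q->3}
[2] R2 @ {0↦3, 1↦6, 2↦7}  ⇒  4 nodes, 3 edges  {0-p->0 1-p->3 2-r->3}
normal form: no rule applies after step 2
NF nodes: {0:A, 1:C, 2:A, 3:C}

Answer: 4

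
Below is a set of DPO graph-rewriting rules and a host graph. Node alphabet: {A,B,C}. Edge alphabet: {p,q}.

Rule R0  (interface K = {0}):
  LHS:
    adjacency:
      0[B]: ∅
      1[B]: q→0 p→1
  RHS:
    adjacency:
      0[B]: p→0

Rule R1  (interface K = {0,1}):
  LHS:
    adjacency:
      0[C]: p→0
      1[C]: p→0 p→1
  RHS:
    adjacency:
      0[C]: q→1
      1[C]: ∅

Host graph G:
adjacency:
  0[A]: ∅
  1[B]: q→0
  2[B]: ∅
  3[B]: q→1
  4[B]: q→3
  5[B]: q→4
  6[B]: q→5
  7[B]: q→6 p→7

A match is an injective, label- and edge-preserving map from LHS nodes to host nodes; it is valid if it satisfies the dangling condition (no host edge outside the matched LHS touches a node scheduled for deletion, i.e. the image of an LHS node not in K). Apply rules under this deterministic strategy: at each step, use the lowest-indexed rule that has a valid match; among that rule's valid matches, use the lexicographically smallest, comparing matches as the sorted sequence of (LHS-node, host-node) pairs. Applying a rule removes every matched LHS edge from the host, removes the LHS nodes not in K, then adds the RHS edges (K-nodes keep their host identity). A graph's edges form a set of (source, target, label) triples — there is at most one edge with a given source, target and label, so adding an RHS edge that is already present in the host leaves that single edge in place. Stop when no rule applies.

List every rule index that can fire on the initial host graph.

R0: 1 valid match — {0↦6, 1↦7}
R1: no valid match — LHS pattern not found

Answer: [R0]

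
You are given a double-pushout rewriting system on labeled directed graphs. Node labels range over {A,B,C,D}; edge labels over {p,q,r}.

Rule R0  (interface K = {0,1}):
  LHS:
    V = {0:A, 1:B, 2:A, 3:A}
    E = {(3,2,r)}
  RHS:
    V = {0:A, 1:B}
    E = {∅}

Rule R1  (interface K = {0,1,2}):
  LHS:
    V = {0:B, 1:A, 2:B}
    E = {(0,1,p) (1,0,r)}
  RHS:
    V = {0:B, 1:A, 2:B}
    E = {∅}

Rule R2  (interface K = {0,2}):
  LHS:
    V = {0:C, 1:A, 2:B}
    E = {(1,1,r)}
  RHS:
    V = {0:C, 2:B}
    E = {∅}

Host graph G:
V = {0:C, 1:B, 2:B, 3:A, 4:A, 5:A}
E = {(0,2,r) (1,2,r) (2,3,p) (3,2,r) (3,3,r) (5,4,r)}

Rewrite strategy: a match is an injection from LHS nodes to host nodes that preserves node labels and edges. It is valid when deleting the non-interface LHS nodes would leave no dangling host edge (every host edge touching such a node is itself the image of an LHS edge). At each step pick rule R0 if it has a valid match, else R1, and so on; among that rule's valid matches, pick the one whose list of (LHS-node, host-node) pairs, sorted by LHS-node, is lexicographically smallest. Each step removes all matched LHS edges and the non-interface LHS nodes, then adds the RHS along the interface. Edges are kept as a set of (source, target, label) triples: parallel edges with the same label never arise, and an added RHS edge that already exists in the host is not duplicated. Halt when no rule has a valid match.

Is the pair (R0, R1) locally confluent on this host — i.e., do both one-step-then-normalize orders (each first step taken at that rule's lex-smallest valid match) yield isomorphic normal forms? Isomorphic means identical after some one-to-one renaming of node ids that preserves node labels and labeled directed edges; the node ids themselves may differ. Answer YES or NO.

Answer: YES

Steps:
branch R0-first: apply at {0↦3, 1↦1, 2↦4, 3↦5} → |E|=5, then 2 more step(s) → NF |V|=3 |E|=2 V={0:C, 1:B, 2:B} E=0-r->2 1-r->2
branch R1-first: apply at {0↦2, 1↦3, 2↦1} → |E|=4, then 2 more step(s) → NF |V|=3 |E|=2 V={0:C, 1:B, 2:B} E=0-r->2 1-r->2
graphs isomorphic (equal up to label-preserving node renaming)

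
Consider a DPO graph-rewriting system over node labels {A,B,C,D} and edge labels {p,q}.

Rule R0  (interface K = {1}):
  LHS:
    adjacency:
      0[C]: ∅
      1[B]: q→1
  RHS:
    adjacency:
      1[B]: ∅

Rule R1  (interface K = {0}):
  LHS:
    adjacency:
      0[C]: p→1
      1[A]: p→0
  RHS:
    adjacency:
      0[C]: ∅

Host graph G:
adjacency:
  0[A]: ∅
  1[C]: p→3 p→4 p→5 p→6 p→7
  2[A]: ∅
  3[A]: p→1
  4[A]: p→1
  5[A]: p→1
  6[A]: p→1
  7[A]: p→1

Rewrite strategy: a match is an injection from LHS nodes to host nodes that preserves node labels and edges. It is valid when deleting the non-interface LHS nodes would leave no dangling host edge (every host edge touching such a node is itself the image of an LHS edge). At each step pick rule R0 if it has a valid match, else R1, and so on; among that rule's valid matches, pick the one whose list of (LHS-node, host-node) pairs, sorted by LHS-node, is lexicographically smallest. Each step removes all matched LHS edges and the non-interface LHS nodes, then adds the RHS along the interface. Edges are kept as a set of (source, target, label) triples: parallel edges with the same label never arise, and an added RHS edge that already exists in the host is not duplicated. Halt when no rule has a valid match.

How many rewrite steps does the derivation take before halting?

Answer: 5

Steps:
start.  V:8 E:10  edges: 1-p->3 1-p->4 1-p->5 1-p->6 1-p->7 3-p->1 4-p->1 5-p->1 6-p->1 7-p->1
1. fire R1 via {0↦1, 1↦3}  →  V:7 E:8  edges: 1-p->4 1-p->5 1-p->6 1-p->7 4-p->1 5-p->1 6-p->1 7-p->1
2. fire R1 via {0↦1, 1↦4}  →  V:6 E:6  edges: 1-p->5 1-p->6 1-p->7 5-p->1 6-p->1 7-p->1
3. fire R1 via {0↦1, 1↦5}  →  V:5 E:4  edges: 1-p->6 1-p->7 6-p->1 7-p->1
4. fire R1 via {0↦1, 1↦6}  →  V:4 E:2  edges: 1-p->7 7-p->1
5. fire R1 via {0↦1, 1↦7}  →  V:3 E:0  edges: ∅
normal form: no rule applies after step 5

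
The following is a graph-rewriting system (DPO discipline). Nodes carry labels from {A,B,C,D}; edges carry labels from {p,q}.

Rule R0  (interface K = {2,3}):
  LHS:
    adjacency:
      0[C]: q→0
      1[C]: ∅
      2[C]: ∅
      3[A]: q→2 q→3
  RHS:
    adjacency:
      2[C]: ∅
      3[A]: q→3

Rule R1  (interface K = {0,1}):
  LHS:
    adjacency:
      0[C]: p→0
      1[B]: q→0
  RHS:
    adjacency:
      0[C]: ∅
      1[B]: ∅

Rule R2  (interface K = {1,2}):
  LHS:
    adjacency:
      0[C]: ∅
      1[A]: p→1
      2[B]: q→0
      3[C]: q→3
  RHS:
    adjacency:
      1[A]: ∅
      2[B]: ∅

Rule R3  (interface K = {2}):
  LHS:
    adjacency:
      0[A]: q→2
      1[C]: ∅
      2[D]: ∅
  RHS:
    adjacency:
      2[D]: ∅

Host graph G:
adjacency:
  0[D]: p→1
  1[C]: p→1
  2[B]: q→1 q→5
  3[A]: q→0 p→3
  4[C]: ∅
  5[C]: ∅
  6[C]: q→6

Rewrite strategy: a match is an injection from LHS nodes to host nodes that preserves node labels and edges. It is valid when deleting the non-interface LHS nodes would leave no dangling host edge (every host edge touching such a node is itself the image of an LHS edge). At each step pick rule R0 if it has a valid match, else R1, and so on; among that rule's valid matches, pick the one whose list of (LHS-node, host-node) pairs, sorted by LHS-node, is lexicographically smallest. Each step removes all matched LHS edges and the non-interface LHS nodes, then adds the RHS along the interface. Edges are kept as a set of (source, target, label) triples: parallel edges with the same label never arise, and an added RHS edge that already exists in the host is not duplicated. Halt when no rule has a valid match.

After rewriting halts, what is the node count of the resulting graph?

Answer: 3

Rewrite trace:
start.  V:7 E:7  edges: 0-p->1 1-p->1 2-q->1 2-q->5 3-q->0 3-p->3 6-q->6
1. fire R1 via {0↦1, 1↦2}  →  V:7 E:5  edges: 0-p->1 2-q->5 3-q->0 3-p->3 6-q->6
2. fire R2 via {0↦5, 1↦3, 2↦2, 3↦6}  →  V:5 E:2  edges: 0-p->1 3-q->0
3. fire R3 via {0↦3, 1↦4, 2↦0}  →  V:3 E:1  edges: 0-p->1
normal form: no rule applies after step 3
NF nodes: {0:D, 1:C, 2:B}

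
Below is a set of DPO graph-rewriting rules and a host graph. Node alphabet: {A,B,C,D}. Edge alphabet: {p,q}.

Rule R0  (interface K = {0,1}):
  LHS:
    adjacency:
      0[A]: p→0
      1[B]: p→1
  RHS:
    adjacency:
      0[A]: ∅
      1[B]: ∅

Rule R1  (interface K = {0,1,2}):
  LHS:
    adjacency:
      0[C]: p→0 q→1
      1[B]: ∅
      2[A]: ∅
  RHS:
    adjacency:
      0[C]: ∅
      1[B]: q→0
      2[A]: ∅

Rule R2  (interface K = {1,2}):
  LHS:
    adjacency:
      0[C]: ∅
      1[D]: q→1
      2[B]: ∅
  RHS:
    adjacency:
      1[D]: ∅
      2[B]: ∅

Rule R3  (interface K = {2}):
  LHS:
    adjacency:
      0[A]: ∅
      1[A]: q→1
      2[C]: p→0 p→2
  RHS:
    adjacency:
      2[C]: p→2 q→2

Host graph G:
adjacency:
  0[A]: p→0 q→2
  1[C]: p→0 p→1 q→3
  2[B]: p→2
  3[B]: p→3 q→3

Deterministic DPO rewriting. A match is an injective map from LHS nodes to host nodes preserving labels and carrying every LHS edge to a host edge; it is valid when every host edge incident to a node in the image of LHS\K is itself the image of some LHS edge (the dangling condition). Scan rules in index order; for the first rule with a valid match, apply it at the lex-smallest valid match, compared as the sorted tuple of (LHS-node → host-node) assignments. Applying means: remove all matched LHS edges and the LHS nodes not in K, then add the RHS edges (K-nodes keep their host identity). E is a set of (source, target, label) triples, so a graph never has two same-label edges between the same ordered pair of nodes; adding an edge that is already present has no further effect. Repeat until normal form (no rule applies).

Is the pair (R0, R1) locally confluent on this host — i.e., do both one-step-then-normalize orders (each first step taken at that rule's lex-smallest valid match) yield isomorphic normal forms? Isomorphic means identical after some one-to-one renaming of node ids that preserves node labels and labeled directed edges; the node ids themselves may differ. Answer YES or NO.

Answer: YES

Derivation:
branch R0-first: apply at {0↦0, 1↦2} → |E|=6, then 1 more step(s) → NF |V|=4 |E|=5 V={0:A, 1:C, 2:B, 3:B} E=0-q->2 1-p->0 3-q->1 3-p->3 3-q->3
branch R1-first: apply at {0↦1, 1↦3, 2↦0} → |E|=7, then 1 more step(s) → NF |V|=4 |E|=5 V={0:A, 1:C, 2:B, 3:B} E=0-q->2 1-p->0 3-q->1 3-p->3 3-q->3
graphs isomorphic (equal up to label-preserving node renaming)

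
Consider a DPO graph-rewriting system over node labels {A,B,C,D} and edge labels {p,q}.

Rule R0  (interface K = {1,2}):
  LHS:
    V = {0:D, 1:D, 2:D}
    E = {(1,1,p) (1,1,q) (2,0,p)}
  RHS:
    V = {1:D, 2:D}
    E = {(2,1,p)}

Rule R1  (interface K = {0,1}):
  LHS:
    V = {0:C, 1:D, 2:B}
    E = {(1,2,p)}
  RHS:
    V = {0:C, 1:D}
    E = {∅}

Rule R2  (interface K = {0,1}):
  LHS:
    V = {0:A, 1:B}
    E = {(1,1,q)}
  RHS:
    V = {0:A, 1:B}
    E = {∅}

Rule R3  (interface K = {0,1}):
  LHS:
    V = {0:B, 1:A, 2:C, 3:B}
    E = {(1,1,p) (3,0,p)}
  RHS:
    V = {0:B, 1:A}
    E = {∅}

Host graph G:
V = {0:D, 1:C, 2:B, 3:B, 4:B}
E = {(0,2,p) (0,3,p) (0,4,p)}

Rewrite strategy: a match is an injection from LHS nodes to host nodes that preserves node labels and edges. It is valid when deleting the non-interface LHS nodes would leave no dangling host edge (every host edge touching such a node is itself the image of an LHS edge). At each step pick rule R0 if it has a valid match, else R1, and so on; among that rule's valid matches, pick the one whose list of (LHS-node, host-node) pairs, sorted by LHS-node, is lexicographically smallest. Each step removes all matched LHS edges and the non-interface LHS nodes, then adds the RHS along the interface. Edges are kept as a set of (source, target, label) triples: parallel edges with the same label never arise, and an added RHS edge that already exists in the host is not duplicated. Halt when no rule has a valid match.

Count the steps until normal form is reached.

Answer: 3

Derivation:
initial: |V|=5 |E|=3  E = 0-p->2 0-p->3 0-p->4
step 1: apply R1 at {0↦1, 1↦0, 2↦2}  → |V|=4 |E|=2  E = 0-p->3 0-p->4
step 2: apply R1 at {0↦1, 1↦0, 2↦3}  → |V|=3 |E|=1  E = 0-p->4
step 3: apply R1 at {0↦1, 1↦0, 2↦4}  → |V|=2 |E|=0  E = ∅
halt: no rule applies after step 3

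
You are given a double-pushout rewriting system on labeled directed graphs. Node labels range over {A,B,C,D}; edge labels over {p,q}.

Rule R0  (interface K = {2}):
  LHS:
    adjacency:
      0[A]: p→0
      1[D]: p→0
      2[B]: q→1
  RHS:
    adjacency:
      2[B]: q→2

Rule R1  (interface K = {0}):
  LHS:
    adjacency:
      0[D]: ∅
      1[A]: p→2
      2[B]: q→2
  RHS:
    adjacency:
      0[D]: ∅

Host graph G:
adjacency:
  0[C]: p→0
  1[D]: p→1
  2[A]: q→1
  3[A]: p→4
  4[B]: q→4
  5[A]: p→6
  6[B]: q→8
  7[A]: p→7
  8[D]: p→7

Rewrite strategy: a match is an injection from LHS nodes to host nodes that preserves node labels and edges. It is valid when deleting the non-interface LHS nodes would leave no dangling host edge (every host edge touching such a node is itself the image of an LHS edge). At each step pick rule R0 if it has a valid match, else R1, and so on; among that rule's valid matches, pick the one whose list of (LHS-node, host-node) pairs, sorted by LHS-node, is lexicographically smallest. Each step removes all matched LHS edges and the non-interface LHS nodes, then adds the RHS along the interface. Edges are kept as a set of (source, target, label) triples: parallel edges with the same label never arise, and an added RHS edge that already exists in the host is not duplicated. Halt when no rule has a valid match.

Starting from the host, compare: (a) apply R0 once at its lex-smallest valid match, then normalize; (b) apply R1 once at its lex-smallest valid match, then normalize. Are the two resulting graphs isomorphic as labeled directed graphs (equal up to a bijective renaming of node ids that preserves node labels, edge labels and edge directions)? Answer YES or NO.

branch R0-first: apply at {0↦7, 1↦8, 2↦6} → |E|=7, then 2 more step(s) → NF |V|=3 |E|=3 V={0:C, 1:D, 2:A} E=0-p->0 1-p->1 2-q->1
branch R1-first: apply at {0↦1, 1↦3, 2↦4} → |E|=7, then 2 more step(s) → NF |V|=3 |E|=3 V={0:C, 1:D, 2:A} E=0-p->0 1-p->1 2-q->1
graphs isomorphic (equal up to label-preserving node renaming)

Answer: YES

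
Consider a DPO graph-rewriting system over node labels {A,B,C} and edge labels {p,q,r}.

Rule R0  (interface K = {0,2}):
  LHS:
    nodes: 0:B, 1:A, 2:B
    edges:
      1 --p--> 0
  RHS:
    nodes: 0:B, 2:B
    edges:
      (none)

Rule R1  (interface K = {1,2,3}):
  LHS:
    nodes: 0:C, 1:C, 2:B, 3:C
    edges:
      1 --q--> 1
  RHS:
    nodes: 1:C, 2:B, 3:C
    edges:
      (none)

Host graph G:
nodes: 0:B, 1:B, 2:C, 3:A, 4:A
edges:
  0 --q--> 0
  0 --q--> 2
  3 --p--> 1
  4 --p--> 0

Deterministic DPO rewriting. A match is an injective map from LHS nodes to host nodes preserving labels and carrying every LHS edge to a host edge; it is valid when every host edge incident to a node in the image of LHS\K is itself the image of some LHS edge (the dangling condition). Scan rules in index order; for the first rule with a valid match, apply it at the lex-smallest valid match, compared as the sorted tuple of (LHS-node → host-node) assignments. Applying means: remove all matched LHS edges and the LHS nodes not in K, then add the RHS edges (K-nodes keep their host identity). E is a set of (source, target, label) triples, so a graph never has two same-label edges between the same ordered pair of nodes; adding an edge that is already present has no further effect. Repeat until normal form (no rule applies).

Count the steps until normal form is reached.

[0] host  ⇒  5 nodes, 4 edges  {0-q->0 0-q->2 3-p->1 4-p->0}
[1] R0 @ {0↦0, 1↦4, 2↦1}  ⇒  4 nodes, 3 edges  {0-q->0 0-q->2 3-p->1}
[2] R0 @ {0↦1, 1↦3, 2↦0}  ⇒  3 nodes, 2 edges  {0-q->0 0-q->2}
normal form: no rule applies after step 2

Answer: 2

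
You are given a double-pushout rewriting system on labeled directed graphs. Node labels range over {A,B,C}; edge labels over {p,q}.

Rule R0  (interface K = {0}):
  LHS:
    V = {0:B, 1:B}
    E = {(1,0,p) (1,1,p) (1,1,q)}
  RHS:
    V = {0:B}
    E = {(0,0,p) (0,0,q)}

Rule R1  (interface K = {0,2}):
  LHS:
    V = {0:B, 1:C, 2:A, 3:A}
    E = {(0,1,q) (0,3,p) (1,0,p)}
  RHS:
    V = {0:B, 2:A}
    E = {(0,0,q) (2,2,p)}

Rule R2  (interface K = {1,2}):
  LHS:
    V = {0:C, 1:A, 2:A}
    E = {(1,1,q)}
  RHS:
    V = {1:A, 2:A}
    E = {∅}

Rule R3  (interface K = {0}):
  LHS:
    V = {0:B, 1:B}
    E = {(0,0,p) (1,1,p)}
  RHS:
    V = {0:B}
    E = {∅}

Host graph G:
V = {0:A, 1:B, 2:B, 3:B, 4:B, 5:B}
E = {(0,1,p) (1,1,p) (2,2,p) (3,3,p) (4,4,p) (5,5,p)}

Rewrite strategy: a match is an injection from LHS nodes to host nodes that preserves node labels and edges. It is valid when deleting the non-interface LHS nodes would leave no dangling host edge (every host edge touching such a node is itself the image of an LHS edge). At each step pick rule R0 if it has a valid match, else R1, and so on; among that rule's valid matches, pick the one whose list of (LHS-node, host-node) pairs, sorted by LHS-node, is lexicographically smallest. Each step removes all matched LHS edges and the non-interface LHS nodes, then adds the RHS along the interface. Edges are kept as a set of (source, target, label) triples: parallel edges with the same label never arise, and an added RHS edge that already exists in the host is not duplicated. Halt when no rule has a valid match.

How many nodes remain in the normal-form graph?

Answer: 4

Steps:
start.  V:6 E:6  edges: 0-p->1 1-p->1 2-p->2 3-p->3 4-p->4 5-p->5
1. fire R3 via {0↦1, 1↦2}  →  V:5 E:4  edges: 0-p->1 3-p->3 4-p->4 5-p->5
2. fire R3 via {0↦3, 1↦4}  →  V:4 E:2  edges: 0-p->1 5-p->5
halt: no rule applies after step 2
NF nodes: {0:A, 1:B, 3:B, 5:B}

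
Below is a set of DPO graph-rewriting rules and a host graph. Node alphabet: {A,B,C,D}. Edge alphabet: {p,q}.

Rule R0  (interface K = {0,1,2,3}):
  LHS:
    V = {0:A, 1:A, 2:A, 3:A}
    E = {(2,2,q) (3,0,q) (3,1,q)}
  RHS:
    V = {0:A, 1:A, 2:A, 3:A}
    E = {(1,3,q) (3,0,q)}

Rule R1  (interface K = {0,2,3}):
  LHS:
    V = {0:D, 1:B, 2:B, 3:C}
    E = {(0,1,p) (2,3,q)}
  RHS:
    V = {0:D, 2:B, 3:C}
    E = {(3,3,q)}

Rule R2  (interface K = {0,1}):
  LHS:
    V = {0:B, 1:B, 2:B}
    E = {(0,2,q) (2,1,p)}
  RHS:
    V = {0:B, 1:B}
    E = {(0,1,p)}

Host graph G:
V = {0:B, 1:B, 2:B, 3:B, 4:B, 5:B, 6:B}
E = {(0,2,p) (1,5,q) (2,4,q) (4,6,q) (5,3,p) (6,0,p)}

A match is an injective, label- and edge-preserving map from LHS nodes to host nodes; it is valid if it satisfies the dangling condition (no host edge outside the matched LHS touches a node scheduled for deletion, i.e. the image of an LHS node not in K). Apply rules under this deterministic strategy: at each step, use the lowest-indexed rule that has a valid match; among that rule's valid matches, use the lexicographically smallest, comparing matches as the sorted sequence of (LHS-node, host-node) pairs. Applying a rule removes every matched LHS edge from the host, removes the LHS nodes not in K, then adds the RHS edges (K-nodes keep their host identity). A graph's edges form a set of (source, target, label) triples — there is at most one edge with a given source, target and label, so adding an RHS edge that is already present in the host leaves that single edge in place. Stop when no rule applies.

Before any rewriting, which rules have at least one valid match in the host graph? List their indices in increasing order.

R0: no valid match — LHS pattern not found
R1: no valid match — LHS pattern not found
R2: 2 valid matches — {0↦1, 1↦3, 2↦5}, {0↦4, 1↦0, 2↦6}

Answer: [R2]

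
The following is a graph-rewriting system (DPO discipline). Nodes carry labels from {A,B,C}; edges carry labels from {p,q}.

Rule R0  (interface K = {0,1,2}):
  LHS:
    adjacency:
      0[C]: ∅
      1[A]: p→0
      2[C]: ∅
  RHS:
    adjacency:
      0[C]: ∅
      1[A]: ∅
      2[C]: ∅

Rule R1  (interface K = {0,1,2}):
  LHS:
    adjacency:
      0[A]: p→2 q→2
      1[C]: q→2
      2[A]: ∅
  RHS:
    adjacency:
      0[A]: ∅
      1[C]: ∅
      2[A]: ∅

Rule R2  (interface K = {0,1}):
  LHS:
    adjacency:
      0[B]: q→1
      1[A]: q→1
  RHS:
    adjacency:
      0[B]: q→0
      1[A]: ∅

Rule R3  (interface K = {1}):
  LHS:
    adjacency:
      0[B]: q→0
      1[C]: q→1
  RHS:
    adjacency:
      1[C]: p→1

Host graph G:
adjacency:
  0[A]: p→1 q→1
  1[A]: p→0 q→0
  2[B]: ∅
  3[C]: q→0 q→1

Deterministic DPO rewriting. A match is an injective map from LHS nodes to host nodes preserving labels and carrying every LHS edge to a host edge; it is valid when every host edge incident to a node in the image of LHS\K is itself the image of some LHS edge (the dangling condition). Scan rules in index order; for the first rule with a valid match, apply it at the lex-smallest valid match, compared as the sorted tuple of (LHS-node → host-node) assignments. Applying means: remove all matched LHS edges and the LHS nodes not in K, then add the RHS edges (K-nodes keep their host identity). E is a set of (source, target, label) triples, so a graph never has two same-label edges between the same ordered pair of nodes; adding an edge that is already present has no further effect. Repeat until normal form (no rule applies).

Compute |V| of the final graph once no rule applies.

Answer: 4

Derivation:
initial: |V|=4 |E|=6  E = 0-p->1 0-q->1 1-p->0 1-q->0 3-q->0 3-q->1
step 1: apply R1 at {0↦0, 1↦3, 2↦1}  → |V|=4 |E|=3  E = 1-p->0 1-q->0 3-q->0
step 2: apply R1 at {0↦1, 1↦3, 2↦0}  → |V|=4 |E|=0  E = ∅
halt: no rule applies after step 2
NF nodes: {0:A, 1:A, 2:B, 3:C}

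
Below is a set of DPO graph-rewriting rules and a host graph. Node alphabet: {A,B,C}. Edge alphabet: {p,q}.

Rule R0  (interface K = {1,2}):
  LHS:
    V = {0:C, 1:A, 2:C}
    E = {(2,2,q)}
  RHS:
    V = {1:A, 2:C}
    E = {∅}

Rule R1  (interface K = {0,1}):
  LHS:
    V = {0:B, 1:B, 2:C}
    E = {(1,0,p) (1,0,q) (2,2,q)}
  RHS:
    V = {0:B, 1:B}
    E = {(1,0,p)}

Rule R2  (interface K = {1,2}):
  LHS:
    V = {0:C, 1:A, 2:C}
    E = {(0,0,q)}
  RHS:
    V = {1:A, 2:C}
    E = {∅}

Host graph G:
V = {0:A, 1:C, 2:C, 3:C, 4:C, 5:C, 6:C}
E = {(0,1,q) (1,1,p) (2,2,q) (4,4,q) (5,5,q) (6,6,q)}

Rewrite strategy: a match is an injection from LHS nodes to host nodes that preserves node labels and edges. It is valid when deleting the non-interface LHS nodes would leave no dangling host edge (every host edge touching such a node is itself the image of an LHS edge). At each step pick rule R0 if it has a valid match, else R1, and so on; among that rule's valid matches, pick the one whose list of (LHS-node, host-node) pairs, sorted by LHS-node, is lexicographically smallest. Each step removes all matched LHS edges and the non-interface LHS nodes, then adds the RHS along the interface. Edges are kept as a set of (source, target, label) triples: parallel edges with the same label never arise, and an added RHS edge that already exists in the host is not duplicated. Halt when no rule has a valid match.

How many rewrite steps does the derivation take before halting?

start.  V:7 E:6  edges: 0-q->1 1-p->1 2-q->2 4-q->4 5-q->5 6-q->6
1. fire R0 via {0↦3, 1↦0, 2↦2}  →  V:6 E:5  edges: 0-q->1 1-p->1 4-q->4 5-q->5 6-q->6
2. fire R0 via {0↦2, 1↦0, 2↦4}  →  V:5 E:4  edges: 0-q->1 1-p->1 5-q->5 6-q->6
3. fire R0 via {0↦4, 1↦0, 2↦5}  →  V:4 E:3  edges: 0-q->1 1-p->1 6-q->6
4. fire R0 via {0↦5, 1↦0, 2↦6}  →  V:3 E:2  edges: 0-q->1 1-p->1
final graph: no rule applies after step 4

Answer: 4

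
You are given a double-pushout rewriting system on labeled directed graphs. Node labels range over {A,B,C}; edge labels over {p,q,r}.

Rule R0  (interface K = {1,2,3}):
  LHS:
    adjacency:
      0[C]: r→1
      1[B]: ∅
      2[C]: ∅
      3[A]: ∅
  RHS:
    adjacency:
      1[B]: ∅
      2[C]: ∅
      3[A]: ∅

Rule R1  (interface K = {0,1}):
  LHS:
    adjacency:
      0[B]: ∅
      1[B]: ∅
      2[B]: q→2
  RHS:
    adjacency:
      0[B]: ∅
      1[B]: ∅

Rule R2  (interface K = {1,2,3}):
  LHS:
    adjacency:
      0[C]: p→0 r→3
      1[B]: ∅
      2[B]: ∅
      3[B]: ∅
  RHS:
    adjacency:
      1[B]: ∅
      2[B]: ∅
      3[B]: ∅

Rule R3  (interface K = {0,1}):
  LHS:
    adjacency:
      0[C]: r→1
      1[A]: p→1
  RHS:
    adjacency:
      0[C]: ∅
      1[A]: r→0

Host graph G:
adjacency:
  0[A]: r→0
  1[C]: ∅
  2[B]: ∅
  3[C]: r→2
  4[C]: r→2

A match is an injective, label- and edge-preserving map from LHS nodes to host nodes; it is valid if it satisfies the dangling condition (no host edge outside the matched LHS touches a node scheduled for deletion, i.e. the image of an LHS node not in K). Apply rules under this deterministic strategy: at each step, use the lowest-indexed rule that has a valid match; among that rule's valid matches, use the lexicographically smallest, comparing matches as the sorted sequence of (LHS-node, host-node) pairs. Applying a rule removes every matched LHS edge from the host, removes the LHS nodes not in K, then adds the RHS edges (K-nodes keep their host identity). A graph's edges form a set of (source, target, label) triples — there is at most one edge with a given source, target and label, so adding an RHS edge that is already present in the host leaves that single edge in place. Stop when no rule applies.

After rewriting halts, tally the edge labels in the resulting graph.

[0] host  ⇒  5 nodes, 3 edges  {0-r->0 3-r->2 4-r->2}
[1] R0 @ {0↦3, 1↦2, 2↦1, 3↦0}  ⇒  4 nodes, 2 edges  {0-r->0 4-r->2}
[2] R0 @ {0↦4, 1↦2, 2↦1, 3↦0}  ⇒  3 nodes, 1 edges  {0-r->0}
halt: no rule applies after step 2
NF edges: [(0, 0, 'r')]

Answer: r:1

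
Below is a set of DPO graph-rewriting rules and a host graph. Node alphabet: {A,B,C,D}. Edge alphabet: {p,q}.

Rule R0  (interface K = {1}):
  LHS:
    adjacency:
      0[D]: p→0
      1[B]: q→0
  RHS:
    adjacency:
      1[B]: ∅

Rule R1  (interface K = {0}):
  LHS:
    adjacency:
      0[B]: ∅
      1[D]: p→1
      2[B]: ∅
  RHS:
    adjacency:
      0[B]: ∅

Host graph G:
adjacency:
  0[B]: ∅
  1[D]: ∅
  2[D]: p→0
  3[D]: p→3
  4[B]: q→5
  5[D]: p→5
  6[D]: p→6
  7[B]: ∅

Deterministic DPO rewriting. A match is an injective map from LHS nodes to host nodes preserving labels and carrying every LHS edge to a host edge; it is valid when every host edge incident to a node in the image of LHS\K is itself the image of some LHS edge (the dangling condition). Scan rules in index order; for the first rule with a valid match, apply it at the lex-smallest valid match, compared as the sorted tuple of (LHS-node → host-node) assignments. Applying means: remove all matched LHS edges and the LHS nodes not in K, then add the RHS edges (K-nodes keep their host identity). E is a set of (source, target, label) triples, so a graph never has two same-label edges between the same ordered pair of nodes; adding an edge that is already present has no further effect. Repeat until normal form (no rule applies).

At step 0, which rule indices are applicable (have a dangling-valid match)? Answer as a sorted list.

Answer: [R0,R1]

Steps:
R0: 1 valid match — {0↦5, 1↦4}
R1: 4 valid matches — {0↦0, 1↦3, 2↦7}, {0↦0, 1↦6, 2↦7}, {0↦4, 1↦3, 2↦7} (+1 more)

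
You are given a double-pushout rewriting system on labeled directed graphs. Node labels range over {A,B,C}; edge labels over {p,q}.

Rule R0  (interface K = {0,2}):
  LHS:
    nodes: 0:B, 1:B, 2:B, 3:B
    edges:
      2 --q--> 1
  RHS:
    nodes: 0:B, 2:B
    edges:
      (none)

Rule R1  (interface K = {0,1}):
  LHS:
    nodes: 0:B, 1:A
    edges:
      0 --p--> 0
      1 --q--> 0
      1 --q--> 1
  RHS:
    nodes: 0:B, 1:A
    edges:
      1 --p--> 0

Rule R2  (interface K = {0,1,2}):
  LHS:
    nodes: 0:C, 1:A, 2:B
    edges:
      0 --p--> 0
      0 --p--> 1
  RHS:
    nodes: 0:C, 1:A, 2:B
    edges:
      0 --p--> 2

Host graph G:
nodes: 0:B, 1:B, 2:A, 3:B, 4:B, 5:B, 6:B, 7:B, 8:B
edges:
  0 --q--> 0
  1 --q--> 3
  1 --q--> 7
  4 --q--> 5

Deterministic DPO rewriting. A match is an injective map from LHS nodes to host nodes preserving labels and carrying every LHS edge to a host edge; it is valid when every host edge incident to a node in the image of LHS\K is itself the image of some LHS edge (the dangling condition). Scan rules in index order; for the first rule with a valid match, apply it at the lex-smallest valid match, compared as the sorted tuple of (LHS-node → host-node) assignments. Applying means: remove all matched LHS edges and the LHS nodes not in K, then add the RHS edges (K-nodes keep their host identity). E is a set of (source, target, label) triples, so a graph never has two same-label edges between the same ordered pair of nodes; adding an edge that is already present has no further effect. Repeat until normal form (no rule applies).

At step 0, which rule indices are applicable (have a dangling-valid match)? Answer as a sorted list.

R0: 30 valid matches — {0↦0, 1↦3, 2↦1, 3↦6}, {0↦0, 1↦3, 2↦1, 3↦8}, {0↦0, 1↦5, 2↦4, 3↦6} (+27 more)
R1: no valid match — LHS pattern not found
R2: no valid match — LHS pattern not found

Answer: [R0]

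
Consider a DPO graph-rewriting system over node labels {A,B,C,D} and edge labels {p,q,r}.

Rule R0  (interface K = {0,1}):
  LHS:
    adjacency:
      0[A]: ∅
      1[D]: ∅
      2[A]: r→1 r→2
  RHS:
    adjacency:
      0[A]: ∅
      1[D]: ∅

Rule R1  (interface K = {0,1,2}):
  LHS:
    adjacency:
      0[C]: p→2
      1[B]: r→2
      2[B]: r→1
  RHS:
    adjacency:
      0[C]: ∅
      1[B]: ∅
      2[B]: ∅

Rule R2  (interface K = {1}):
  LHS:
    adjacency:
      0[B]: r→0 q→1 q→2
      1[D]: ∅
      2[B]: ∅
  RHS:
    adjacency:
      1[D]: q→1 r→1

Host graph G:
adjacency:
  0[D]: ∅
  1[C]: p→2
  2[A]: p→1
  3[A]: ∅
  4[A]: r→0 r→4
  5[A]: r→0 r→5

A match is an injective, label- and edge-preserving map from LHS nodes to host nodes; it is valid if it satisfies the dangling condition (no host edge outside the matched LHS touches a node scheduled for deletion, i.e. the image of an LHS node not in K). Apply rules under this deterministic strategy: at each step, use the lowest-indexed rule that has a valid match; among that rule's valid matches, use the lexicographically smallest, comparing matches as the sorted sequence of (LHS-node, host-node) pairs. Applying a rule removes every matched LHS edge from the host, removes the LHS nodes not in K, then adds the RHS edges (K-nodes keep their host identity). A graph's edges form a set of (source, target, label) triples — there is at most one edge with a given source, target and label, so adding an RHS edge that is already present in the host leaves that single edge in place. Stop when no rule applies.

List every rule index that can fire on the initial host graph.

R0: 6 valid matches — {0↦2, 1↦0, 2↦4}, {0↦2, 1↦0, 2↦5}, {0↦3, 1↦0, 2↦4} (+3 more)
R1: no valid match — LHS pattern not found
R2: no valid match — LHS pattern not found

Answer: [R0]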